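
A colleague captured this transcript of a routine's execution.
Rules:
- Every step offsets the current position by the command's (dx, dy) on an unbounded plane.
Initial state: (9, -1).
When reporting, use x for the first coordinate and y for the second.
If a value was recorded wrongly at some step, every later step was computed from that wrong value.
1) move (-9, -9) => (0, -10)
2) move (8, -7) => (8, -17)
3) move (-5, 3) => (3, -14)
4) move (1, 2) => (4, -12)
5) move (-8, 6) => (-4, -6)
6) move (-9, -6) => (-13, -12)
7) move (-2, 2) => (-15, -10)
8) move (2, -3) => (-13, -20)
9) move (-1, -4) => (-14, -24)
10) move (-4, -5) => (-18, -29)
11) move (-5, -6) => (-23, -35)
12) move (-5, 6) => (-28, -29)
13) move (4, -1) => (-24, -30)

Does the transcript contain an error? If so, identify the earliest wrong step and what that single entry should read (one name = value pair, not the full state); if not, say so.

Step 1: x = 9 + (-9) = 0, y = -1 + (-9) = -10 — confirmed correct.
Step 2: x = 0 + (8) = 8, y = -10 + (-7) = -17 — consistent with the transcript.
Step 3: x = 8 + (-5) = 3, y = -17 + (3) = -14 — no discrepancy.
Step 4: x = 3 + (1) = 4, y = -14 + (2) = -12 — checks out.
Step 5: x = 4 + (-8) = -4, y = -12 + (6) = -6 — confirmed correct.
Step 6: x = -4 + (-9) = -13, y = -6 + (-6) = -12 — verified.
Step 7: x = -13 + (-2) = -15, y = -12 + (2) = -10 — checks out.
Step 8: x = -15 + (2) = -13, y = -10 + (-3) = -13 — a discrepancy with the transcript.
First deviation found at step 8; the corrected entry is y = -13.

step 8, y = -13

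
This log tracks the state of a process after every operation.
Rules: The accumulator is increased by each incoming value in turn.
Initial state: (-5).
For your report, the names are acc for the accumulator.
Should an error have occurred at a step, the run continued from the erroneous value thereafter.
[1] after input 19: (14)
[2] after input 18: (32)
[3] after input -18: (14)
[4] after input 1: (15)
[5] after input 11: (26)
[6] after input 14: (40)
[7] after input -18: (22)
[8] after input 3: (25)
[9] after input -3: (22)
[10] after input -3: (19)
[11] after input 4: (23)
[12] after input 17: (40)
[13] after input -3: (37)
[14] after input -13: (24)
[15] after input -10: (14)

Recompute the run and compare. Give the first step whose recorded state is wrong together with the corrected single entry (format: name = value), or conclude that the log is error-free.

Step 1: acc = -5 + 19 = 14 — checks out.
Step 2: acc = 14 + 18 = 32 — confirmed correct.
Step 3: acc = 32 + -18 = 14 — agrees with the log.
Step 4: acc = 14 + 1 = 15 — matches.
Step 5: acc = 15 + 11 = 26 — in agreement.
Step 6: acc = 26 + 14 = 40 — verified.
Step 7: acc = 40 + -18 = 22 — exactly as logged.
Step 8: acc = 22 + 3 = 25 — checks out.
Step 9: acc = 25 + -3 = 22 — no discrepancy.
Step 10: acc = 22 + -3 = 19 — in agreement.
Step 11: acc = 19 + 4 = 23 — in agreement.
Step 12: acc = 23 + 17 = 40 — checks out.
Step 13: acc = 40 + -3 = 37 — exactly as logged.
Step 14: acc = 37 + -13 = 24 — confirmed correct.
Step 15: acc = 24 + -10 = 14 — same as recorded.
All steps check out; nothing to correct.

no error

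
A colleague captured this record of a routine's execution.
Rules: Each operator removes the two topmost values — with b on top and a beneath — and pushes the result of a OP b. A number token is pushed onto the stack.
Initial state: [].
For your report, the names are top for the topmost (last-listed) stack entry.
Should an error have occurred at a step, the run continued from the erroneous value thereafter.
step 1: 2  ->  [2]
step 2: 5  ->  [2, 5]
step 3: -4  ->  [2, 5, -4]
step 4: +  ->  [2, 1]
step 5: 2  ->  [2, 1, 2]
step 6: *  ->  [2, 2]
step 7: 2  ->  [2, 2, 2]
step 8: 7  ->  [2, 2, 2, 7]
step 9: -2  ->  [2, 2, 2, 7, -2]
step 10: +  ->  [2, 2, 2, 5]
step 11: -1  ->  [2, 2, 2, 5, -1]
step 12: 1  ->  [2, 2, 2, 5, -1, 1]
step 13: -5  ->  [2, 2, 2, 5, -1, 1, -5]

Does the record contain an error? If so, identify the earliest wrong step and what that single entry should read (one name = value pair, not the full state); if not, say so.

Recomputing the run from the initial state:
step 1: [2]
step 2: [2, 5]
step 3: [2, 5, -4]
step 4: [2, 1]
step 5: [2, 1, 2]
step 6: [2, 2]
step 7: [2, 2, 2]
step 8: [2, 2, 2, 7]
step 9: [2, 2, 2, 7, -2]
step 10: [2, 2, 2, 5]
step 11: [2, 2, 2, 5, -1]
step 12: [2, 2, 2, 5, -1, 1]
step 13: [2, 2, 2, 5, -1, 1, -5]
This matches the record at every step.

no error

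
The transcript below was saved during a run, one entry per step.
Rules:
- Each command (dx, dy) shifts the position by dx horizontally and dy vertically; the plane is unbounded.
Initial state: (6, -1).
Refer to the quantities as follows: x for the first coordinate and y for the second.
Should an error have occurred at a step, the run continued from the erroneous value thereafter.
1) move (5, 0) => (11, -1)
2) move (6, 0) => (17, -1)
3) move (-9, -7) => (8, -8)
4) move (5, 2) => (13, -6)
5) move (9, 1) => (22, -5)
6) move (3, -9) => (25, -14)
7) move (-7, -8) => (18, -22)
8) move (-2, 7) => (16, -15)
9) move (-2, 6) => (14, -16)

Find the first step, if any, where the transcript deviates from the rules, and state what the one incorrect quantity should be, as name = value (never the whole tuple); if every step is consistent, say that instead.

Recomputing the run from the initial state:
step 1: x = 11, y = -1
step 2: x = 17, y = -1
step 3: x = 8, y = -8
step 4: x = 13, y = -6
step 5: x = 22, y = -5
step 6: x = 25, y = -14
step 7: x = 18, y = -22
step 8: x = 16, y = -15
step 9: x = 14, y = -9
The first disagreement with the transcript is at step 9, where the value should be y = -9.

step 9, y = -9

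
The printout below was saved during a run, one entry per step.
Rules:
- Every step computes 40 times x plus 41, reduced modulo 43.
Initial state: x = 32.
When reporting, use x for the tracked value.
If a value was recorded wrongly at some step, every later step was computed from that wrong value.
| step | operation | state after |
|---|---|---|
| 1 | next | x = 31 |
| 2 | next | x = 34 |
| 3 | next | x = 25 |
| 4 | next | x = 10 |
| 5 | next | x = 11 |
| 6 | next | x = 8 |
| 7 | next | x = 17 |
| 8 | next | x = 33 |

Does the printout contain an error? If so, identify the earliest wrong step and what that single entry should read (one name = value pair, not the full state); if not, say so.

step 1: x = (40*32 + 41) mod 43 = 31 -> consistent with the printout
step 2: x = (40*31 + 41) mod 43 = 34 -> confirmed correct
step 3: x = (40*34 + 41) mod 43 = 25 -> same as recorded
step 4: x = (40*25 + 41) mod 43 = 9 -> first mismatch against the printout
The earliest wrong entry is at step 4: it should read x = 9.

step 4, x = 9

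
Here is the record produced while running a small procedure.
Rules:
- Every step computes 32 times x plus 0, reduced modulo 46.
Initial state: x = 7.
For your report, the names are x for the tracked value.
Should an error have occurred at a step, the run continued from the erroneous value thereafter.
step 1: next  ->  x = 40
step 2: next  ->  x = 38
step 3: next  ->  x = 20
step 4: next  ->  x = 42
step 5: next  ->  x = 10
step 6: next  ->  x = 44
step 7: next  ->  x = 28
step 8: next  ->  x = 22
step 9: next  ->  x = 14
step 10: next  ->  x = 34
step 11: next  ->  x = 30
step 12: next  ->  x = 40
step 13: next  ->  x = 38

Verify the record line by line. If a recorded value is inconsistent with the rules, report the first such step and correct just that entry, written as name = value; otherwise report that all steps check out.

1. x = (32*7 + 0) mod 46 = 40 (consistent with the record)
2. x = (32*40 + 0) mod 46 = 38 (exactly as logged)
3. x = (32*38 + 0) mod 46 = 20 (verified)
4. x = (32*20 + 0) mod 46 = 42 (no discrepancy)
5. x = (32*42 + 0) mod 46 = 10 (consistent with the record)
6. x = (32*10 + 0) mod 46 = 44 (checks out)
7. x = (32*44 + 0) mod 46 = 28 (verified)
8. x = (32*28 + 0) mod 46 = 22 (confirmed correct)
9. x = (32*22 + 0) mod 46 = 14 (checks out)
10. x = (32*14 + 0) mod 46 = 34 (consistent with the record)
11. x = (32*34 + 0) mod 46 = 30 (in agreement)
12. x = (32*30 + 0) mod 46 = 40 (agrees with the record)
13. x = (32*40 + 0) mod 46 = 38 (matches)
Nothing is out of place; the run is error-free.

no error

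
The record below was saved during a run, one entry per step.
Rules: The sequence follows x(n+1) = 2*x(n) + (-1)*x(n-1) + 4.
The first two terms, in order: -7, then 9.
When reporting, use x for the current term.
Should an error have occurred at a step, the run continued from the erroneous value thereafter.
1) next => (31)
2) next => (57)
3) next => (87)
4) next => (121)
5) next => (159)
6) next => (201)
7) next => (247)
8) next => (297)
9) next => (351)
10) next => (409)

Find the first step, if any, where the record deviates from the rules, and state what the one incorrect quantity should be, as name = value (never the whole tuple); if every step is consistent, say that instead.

step 1, x = 29

Step 1: x = 2*(9) + (-1)*(-7) + (4) = 29 — not what was recorded.
First deviation found at step 1; the corrected entry is x = 29.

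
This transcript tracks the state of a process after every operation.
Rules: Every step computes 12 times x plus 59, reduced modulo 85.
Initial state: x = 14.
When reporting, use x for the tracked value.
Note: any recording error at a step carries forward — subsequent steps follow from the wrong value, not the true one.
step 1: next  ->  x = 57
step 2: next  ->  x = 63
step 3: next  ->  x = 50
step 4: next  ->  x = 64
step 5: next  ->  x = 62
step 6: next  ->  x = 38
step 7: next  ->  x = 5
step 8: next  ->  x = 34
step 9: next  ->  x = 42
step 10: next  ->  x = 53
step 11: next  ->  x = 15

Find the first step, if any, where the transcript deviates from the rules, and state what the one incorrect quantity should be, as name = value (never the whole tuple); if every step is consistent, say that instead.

step 1: x = (12*14 + 59) mod 85 = 57 -> agrees with the transcript
step 2: x = (12*57 + 59) mod 85 = 63 -> exactly as logged
step 3: x = (12*63 + 59) mod 85 = 50 -> matches
step 4: x = (12*50 + 59) mod 85 = 64 -> exactly as logged
step 5: x = (12*64 + 59) mod 85 = 62 -> matches
step 6: x = (12*62 + 59) mod 85 = 38 -> same as recorded
step 7: x = (12*38 + 59) mod 85 = 5 -> consistent with the transcript
step 8: x = (12*5 + 59) mod 85 = 34 -> consistent with the transcript
step 9: x = (12*34 + 59) mod 85 = 42 -> matches
step 10: x = (12*42 + 59) mod 85 = 53 -> same as recorded
step 11: x = (12*53 + 59) mod 85 = 15 -> same as recorded
Nothing is out of place; the run is error-free.

no error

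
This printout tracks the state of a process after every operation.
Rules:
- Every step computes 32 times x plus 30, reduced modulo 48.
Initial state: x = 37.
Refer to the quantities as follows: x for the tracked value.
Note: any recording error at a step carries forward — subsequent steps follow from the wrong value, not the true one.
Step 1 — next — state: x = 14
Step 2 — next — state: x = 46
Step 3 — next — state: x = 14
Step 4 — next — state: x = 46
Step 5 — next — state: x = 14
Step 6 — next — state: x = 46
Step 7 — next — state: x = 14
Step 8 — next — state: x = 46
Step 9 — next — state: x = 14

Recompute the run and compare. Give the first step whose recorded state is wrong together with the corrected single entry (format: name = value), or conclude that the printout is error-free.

Step 1: x = (32*37 + 30) mod 48 = 14 — consistent with the printout.
Step 2: x = (32*14 + 30) mod 48 = 46 — matches.
Step 3: x = (32*46 + 30) mod 48 = 14 — consistent with the printout.
Step 4: x = (32*14 + 30) mod 48 = 46 — verified.
Step 5: x = (32*46 + 30) mod 48 = 14 — no discrepancy.
Step 6: x = (32*14 + 30) mod 48 = 46 — exactly as logged.
Step 7: x = (32*46 + 30) mod 48 = 14 — same as recorded.
Step 8: x = (32*14 + 30) mod 48 = 46 — checks out.
Step 9: x = (32*46 + 30) mod 48 = 14 — agrees with the printout.
Each recorded entry agrees with the recomputation.

no error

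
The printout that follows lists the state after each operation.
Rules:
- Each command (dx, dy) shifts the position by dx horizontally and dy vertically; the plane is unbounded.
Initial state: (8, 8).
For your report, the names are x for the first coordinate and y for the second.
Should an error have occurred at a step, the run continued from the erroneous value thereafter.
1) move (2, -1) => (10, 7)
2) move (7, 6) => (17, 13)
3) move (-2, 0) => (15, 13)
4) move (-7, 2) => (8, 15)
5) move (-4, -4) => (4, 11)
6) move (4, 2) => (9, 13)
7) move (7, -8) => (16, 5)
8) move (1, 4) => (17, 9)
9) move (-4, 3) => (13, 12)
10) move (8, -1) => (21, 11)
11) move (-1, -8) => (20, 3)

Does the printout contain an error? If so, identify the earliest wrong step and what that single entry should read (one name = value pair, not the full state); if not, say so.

step 6, x = 8

step 1: x = 8 + (2) = 10, y = 8 + (-1) = 7 -> same as recorded
step 2: x = 10 + (7) = 17, y = 7 + (6) = 13 -> verified
step 3: x = 17 + (-2) = 15, y = 13 + (0) = 13 -> in agreement
step 4: x = 15 + (-7) = 8, y = 13 + (2) = 15 -> confirmed correct
step 5: x = 8 + (-4) = 4, y = 15 + (-4) = 11 -> consistent with the printout
step 6: x = 4 + (4) = 8, y = 11 + (2) = 13 -> the entry is off here
That makes step 6 the first incorrect line — x = 8 is what it should show.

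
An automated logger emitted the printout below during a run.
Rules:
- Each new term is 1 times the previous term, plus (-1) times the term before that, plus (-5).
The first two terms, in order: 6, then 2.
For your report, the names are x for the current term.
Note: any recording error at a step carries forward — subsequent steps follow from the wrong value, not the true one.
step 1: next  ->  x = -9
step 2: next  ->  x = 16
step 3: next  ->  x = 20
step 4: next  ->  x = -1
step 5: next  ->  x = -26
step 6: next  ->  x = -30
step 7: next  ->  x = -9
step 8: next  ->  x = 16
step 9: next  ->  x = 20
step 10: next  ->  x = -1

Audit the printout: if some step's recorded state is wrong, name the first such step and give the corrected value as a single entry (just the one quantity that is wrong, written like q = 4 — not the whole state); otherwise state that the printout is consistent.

Recomputing the run from the initial state:
step 1: x = -9
step 2: x = -16
step 3: x = -12
step 4: x = -1
step 5: x = 6
step 6: x = 2
step 7: x = -9
step 8: x = -16
step 9: x = -12
step 10: x = -1
The first disagreement with the printout is at step 2, where the value should be x = -16.

step 2, x = -16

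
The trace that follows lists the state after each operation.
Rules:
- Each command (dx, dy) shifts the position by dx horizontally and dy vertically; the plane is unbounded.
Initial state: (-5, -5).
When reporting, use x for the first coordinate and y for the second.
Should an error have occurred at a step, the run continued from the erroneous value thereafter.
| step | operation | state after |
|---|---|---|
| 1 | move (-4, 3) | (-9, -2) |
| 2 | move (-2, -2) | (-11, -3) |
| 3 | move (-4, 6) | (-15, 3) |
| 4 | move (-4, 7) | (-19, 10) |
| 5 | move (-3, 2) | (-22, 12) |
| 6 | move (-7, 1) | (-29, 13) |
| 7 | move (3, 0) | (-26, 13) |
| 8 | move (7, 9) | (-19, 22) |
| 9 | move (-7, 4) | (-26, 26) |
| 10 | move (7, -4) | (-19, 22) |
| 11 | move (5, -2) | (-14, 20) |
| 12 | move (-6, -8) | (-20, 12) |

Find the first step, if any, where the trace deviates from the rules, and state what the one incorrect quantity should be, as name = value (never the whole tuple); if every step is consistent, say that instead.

step 2, y = -4

Recomputing the run from the initial state:
step 1: x = -9, y = -2
step 2: x = -11, y = -4
step 3: x = -15, y = 2
step 4: x = -19, y = 9
step 5: x = -22, y = 11
step 6: x = -29, y = 12
step 7: x = -26, y = 12
step 8: x = -19, y = 21
step 9: x = -26, y = 25
step 10: x = -19, y = 21
step 11: x = -14, y = 19
step 12: x = -20, y = 11
The first disagreement with the trace is at step 2, where the value should be y = -4.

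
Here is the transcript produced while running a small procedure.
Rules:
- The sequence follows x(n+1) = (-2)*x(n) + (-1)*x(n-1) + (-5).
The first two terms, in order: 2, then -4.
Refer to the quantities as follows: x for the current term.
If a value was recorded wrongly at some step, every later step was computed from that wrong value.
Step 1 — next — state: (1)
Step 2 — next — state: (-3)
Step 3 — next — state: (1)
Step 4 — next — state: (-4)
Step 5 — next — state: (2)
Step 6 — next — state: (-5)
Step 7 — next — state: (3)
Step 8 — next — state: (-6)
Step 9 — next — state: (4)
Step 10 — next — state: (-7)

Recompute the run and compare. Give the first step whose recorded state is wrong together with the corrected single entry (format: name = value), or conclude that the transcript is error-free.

step 1: x = -2*(-4) + (-1)*(2) + (-5) = 1 -> confirmed correct
step 2: x = -2*(1) + (-1)*(-4) + (-5) = -3 -> matches
step 3: x = -2*(-3) + (-1)*(1) + (-5) = 0 -> not what was recorded
The audit stops at step 3: the recorded entry is wrong and should be x = 0.

step 3, x = 0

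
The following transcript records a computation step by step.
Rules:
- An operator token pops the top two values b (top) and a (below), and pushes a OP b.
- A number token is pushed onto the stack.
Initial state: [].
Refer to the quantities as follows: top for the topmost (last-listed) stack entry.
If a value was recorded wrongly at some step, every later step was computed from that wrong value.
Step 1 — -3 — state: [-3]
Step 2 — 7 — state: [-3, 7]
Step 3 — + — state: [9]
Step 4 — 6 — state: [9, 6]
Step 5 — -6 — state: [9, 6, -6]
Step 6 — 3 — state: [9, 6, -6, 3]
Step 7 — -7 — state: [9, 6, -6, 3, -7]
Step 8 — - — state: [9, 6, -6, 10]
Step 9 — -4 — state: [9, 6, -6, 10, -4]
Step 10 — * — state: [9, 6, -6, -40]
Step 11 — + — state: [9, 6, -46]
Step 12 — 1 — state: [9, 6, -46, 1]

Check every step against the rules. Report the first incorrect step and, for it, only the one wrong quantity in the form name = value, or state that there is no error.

Recomputing the run from the initial state:
step 1: [-3]
step 2: [-3, 7]
step 3: [4]
step 4: [4, 6]
step 5: [4, 6, -6]
step 6: [4, 6, -6, 3]
step 7: [4, 6, -6, 3, -7]
step 8: [4, 6, -6, 10]
step 9: [4, 6, -6, 10, -4]
step 10: [4, 6, -6, -40]
step 11: [4, 6, -46]
step 12: [4, 6, -46, 1]
The first disagreement with the transcript is at step 3, where the value should be top = 4.

step 3, top = 4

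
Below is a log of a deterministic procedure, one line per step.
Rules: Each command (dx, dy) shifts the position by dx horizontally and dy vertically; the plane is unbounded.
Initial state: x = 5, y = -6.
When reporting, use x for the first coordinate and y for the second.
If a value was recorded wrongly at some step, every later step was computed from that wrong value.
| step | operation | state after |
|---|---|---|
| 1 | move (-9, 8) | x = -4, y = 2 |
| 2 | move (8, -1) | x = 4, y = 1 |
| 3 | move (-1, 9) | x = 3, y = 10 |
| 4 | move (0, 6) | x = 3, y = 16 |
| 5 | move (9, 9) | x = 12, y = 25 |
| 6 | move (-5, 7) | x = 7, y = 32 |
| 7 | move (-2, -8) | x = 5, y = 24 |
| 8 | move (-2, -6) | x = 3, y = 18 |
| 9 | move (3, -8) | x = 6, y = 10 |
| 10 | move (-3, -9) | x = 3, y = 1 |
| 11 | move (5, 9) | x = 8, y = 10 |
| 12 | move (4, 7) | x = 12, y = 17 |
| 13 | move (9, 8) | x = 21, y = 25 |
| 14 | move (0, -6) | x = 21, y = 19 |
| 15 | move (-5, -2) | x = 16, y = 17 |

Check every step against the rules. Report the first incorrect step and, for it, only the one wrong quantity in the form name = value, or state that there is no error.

1. x = 5 + (-9) = -4, y = -6 + (8) = 2 (matches)
2. x = -4 + (8) = 4, y = 2 + (-1) = 1 (matches)
3. x = 4 + (-1) = 3, y = 1 + (9) = 10 (verified)
4. x = 3 + (0) = 3, y = 10 + (6) = 16 (agrees with the log)
5. x = 3 + (9) = 12, y = 16 + (9) = 25 (matches)
6. x = 12 + (-5) = 7, y = 25 + (7) = 32 (exactly as logged)
7. x = 7 + (-2) = 5, y = 32 + (-8) = 24 (exactly as logged)
8. x = 5 + (-2) = 3, y = 24 + (-6) = 18 (same as recorded)
9. x = 3 + (3) = 6, y = 18 + (-8) = 10 (no discrepancy)
10. x = 6 + (-3) = 3, y = 10 + (-9) = 1 (checks out)
11. x = 3 + (5) = 8, y = 1 + (9) = 10 (verified)
12. x = 8 + (4) = 12, y = 10 + (7) = 17 (checks out)
13. x = 12 + (9) = 21, y = 17 + (8) = 25 (confirmed correct)
14. x = 21 + (0) = 21, y = 25 + (-6) = 19 (consistent with the log)
15. x = 21 + (-5) = 16, y = 19 + (-2) = 17 (confirmed correct)
Every step is consistent.

no error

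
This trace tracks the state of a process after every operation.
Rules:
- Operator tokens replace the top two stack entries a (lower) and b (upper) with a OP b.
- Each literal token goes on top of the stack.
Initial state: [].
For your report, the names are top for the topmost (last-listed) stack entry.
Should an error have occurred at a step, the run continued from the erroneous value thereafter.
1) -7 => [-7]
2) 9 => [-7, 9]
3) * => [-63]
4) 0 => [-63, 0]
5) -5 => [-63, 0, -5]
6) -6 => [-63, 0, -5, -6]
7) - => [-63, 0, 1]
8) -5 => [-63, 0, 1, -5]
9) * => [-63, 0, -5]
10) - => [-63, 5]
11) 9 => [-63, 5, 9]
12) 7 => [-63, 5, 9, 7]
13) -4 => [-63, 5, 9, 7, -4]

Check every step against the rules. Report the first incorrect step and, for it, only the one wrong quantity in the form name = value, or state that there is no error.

Recomputing the run from the initial state:
step 1: [-7]
step 2: [-7, 9]
step 3: [-63]
step 4: [-63, 0]
step 5: [-63, 0, -5]
step 6: [-63, 0, -5, -6]
step 7: [-63, 0, 1]
step 8: [-63, 0, 1, -5]
step 9: [-63, 0, -5]
step 10: [-63, 5]
step 11: [-63, 5, 9]
step 12: [-63, 5, 9, 7]
step 13: [-63, 5, 9, 7, -4]
This matches the trace at every step.

no error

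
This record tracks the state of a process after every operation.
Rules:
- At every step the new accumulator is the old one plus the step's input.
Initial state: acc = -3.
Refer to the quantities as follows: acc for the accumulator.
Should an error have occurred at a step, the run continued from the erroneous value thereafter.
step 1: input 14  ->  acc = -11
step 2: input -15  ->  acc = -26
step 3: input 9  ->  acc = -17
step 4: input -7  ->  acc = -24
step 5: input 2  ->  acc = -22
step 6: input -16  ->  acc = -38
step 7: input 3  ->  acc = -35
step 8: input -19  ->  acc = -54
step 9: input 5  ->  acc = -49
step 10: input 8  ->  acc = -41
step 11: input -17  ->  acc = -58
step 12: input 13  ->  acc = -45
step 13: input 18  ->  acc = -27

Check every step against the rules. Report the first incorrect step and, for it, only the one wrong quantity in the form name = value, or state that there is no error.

step 1, acc = 11

Recomputing the run from the initial state:
step 1: acc = 11
step 2: acc = -4
step 3: acc = 5
step 4: acc = -2
step 5: acc = 0
step 6: acc = -16
step 7: acc = -13
step 8: acc = -32
step 9: acc = -27
step 10: acc = -19
step 11: acc = -36
step 12: acc = -23
step 13: acc = -5
The first disagreement with the record is at step 1, where the value should be acc = 11.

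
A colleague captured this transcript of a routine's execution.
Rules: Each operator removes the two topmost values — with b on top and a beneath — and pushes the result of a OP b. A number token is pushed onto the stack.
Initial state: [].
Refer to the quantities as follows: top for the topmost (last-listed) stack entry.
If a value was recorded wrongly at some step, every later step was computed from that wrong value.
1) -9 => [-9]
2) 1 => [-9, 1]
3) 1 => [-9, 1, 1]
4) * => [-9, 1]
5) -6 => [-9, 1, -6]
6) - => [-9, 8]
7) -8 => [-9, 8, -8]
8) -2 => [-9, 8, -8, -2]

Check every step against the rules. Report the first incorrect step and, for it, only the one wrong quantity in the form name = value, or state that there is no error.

step 6, top = 7

step 1: push -9: top = -9 -> matches
step 2: push 1: top = 1 -> no discrepancy
step 3: push 1: top = 1 -> verified
step 4: 1 * 1 = 1 -> matches
step 5: push -6: top = -6 -> verified
step 6: 1 - -6 = 7 -> the transcript disagrees here
That makes step 6 the first incorrect line — top = 7 is what it should show.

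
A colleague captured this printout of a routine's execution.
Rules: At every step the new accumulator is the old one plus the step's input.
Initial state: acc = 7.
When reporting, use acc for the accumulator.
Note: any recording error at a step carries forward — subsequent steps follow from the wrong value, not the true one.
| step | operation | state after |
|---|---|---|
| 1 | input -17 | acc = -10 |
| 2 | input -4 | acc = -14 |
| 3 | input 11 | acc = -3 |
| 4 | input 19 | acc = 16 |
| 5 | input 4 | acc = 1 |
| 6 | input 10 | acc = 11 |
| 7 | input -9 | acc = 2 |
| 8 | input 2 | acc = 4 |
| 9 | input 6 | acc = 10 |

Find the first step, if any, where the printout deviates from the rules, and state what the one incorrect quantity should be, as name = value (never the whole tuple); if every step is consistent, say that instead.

step 5, acc = 20

Recomputing the run from the initial state:
step 1: acc = -10
step 2: acc = -14
step 3: acc = -3
step 4: acc = 16
step 5: acc = 20
step 6: acc = 30
step 7: acc = 21
step 8: acc = 23
step 9: acc = 29
The first disagreement with the printout is at step 5, where the value should be acc = 20.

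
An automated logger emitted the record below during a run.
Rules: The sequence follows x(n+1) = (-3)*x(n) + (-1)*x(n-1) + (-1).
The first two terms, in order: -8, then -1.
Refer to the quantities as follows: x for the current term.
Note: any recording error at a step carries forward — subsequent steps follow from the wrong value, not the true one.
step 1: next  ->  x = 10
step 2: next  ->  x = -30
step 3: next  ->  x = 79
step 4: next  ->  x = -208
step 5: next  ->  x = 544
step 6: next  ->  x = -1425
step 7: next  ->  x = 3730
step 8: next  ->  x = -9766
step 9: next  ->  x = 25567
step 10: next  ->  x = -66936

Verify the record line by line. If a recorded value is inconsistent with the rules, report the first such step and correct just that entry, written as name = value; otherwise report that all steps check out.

no error

Recomputing the run from the initial state:
step 1: x = 10
step 2: x = -30
step 3: x = 79
step 4: x = -208
step 5: x = 544
step 6: x = -1425
step 7: x = 3730
step 8: x = -9766
step 9: x = 25567
step 10: x = -66936
This matches the record at every step.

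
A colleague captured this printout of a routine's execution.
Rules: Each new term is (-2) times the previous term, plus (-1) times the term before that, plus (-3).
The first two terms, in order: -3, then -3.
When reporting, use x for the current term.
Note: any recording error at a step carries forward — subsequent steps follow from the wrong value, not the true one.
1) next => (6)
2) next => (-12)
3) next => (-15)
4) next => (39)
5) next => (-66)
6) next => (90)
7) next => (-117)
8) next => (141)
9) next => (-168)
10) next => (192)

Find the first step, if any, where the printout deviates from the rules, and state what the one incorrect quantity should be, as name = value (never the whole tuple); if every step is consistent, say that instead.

step 3, x = 15

Step 1: x = -2*(-3) + (-1)*(-3) + (-3) = 6 — confirmed correct.
Step 2: x = -2*(6) + (-1)*(-3) + (-3) = -12 — no discrepancy.
Step 3: x = -2*(-12) + (-1)*(6) + (-3) = 15 — the printout has a different value.
First deviation found at step 3; the corrected entry is x = 15.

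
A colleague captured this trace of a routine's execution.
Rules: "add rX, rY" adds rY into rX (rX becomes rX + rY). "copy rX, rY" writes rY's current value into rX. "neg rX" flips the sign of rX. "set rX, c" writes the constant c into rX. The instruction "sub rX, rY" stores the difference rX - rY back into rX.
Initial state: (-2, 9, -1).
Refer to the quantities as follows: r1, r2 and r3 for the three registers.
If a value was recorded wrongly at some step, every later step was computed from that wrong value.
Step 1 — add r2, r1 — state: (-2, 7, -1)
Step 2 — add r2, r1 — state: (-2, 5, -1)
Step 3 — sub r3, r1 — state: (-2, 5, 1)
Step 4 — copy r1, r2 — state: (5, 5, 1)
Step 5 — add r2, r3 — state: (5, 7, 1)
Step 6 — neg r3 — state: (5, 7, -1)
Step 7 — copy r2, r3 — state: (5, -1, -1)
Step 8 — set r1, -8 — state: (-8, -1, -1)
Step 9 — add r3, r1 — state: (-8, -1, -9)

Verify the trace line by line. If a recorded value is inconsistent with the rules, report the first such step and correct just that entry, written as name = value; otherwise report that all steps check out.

step 1: r2 = 9 + -2 = 7 -> consistent with the trace
step 2: r2 = 7 + -2 = 5 -> confirmed correct
step 3: r3 = -1 - -2 = 1 -> verified
step 4: r1 = 5 -> in agreement
step 5: r2 = 5 + 1 = 6 -> a discrepancy with the trace
Step 5 is the first one off; corrected, r2 = 6.

step 5, r2 = 6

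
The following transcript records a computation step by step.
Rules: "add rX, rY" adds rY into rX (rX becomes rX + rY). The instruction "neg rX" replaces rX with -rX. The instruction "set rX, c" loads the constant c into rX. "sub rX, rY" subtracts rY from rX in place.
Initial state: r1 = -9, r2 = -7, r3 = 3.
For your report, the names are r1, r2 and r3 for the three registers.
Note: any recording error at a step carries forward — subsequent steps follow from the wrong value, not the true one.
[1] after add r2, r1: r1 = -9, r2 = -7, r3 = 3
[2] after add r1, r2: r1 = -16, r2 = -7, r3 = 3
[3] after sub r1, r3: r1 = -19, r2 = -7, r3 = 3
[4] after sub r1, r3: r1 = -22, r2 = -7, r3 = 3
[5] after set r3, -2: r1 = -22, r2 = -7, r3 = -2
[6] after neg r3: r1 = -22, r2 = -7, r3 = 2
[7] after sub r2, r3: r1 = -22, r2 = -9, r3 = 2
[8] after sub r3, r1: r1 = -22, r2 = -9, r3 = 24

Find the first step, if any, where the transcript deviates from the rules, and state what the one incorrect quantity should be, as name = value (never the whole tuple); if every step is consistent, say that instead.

1. r2 = -7 + -9 = -16 (the transcript disagrees here)
Step 1 is the first one off; corrected, r2 = -16.

step 1, r2 = -16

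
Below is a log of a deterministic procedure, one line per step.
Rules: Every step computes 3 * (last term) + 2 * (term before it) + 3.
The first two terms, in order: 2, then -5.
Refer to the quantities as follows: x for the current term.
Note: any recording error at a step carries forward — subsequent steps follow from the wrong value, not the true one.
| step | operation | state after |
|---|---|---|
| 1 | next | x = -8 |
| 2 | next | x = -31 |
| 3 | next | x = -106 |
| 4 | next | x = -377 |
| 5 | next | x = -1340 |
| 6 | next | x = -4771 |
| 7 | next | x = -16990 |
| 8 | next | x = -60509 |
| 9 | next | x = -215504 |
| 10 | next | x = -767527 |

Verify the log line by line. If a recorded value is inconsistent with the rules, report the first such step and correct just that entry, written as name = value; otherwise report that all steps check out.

Recomputing the run from the initial state:
step 1: x = -8
step 2: x = -31
step 3: x = -106
step 4: x = -377
step 5: x = -1340
step 6: x = -4771
step 7: x = -16990
step 8: x = -60509
step 9: x = -215504
step 10: x = -767527
This matches the log at every step.

no error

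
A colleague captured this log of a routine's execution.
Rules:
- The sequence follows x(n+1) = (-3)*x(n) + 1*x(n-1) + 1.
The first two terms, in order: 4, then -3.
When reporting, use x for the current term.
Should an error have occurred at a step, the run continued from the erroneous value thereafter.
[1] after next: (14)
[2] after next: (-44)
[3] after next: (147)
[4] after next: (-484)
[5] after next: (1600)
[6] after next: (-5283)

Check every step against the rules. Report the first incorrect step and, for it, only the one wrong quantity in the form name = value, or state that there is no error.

1. x = -3*(-3) + (1)*(4) + (1) = 14 (exactly as logged)
2. x = -3*(14) + (1)*(-3) + (1) = -44 (matches)
3. x = -3*(-44) + (1)*(14) + (1) = 147 (matches)
4. x = -3*(147) + (1)*(-44) + (1) = -484 (confirmed correct)
5. x = -3*(-484) + (1)*(147) + (1) = 1600 (matches)
6. x = -3*(1600) + (1)*(-484) + (1) = -5283 (matches)
All steps check out; nothing to correct.

no error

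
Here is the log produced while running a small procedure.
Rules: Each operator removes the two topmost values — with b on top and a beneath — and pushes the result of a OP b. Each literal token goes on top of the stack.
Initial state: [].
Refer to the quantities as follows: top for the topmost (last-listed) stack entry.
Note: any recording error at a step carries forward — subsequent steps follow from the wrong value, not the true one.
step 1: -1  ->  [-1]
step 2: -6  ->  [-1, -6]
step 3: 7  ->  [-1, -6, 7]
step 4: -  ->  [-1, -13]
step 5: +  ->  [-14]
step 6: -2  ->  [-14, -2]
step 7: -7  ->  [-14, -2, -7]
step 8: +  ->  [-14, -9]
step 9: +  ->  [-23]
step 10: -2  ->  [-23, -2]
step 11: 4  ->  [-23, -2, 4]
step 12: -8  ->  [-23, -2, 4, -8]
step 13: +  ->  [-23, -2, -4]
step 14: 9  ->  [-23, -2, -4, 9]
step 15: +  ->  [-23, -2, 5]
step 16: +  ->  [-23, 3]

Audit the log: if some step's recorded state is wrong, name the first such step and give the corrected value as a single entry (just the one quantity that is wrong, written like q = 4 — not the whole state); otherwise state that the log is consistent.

no error

Recomputing the run from the initial state:
step 1: [-1]
step 2: [-1, -6]
step 3: [-1, -6, 7]
step 4: [-1, -13]
step 5: [-14]
step 6: [-14, -2]
step 7: [-14, -2, -7]
step 8: [-14, -9]
step 9: [-23]
step 10: [-23, -2]
step 11: [-23, -2, 4]
step 12: [-23, -2, 4, -8]
step 13: [-23, -2, -4]
step 14: [-23, -2, -4, 9]
step 15: [-23, -2, 5]
step 16: [-23, 3]
This matches the log at every step.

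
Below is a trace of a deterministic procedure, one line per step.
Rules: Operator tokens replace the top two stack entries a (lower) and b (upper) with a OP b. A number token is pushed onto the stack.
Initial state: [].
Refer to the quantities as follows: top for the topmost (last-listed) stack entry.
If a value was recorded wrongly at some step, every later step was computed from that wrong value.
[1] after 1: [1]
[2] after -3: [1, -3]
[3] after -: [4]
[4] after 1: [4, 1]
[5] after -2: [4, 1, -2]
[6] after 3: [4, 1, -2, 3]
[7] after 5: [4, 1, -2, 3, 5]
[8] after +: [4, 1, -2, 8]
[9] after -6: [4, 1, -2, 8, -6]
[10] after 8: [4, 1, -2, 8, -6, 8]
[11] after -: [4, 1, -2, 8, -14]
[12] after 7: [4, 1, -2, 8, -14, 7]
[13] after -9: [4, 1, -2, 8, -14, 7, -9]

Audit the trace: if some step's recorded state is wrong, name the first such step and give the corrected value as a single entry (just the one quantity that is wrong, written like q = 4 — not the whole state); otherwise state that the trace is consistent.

Recomputing the run from the initial state:
step 1: [1]
step 2: [1, -3]
step 3: [4]
step 4: [4, 1]
step 5: [4, 1, -2]
step 6: [4, 1, -2, 3]
step 7: [4, 1, -2, 3, 5]
step 8: [4, 1, -2, 8]
step 9: [4, 1, -2, 8, -6]
step 10: [4, 1, -2, 8, -6, 8]
step 11: [4, 1, -2, 8, -14]
step 12: [4, 1, -2, 8, -14, 7]
step 13: [4, 1, -2, 8, -14, 7, -9]
This matches the trace at every step.

no error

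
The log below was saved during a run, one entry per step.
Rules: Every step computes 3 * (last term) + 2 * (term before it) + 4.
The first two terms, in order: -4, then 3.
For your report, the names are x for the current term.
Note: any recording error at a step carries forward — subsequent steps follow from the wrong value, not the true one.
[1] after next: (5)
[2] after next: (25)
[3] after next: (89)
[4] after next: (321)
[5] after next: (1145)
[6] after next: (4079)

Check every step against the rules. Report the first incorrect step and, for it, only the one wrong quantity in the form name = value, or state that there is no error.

Recomputing the run from the initial state:
step 1: x = 5
step 2: x = 25
step 3: x = 89
step 4: x = 321
step 5: x = 1145
step 6: x = 4081
The first disagreement with the log is at step 6, where the value should be x = 4081.

step 6, x = 4081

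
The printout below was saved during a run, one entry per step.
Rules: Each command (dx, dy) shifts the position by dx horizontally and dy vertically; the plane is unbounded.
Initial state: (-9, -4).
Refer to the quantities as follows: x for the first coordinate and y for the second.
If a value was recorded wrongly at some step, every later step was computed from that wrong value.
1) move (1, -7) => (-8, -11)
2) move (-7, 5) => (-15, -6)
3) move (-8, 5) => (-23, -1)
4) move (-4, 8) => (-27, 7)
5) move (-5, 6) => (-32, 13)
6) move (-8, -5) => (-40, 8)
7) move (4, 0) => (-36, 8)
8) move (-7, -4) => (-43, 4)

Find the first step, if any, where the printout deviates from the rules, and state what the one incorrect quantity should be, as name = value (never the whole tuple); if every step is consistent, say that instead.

no error

step 1: x = -9 + (1) = -8, y = -4 + (-7) = -11 -> exactly as logged
step 2: x = -8 + (-7) = -15, y = -11 + (5) = -6 -> confirmed correct
step 3: x = -15 + (-8) = -23, y = -6 + (5) = -1 -> confirmed correct
step 4: x = -23 + (-4) = -27, y = -1 + (8) = 7 -> exactly as logged
step 5: x = -27 + (-5) = -32, y = 7 + (6) = 13 -> checks out
step 6: x = -32 + (-8) = -40, y = 13 + (-5) = 8 -> confirmed correct
step 7: x = -40 + (4) = -36, y = 8 + (0) = 8 -> checks out
step 8: x = -36 + (-7) = -43, y = 8 + (-4) = 4 -> agrees with the printout
The whole run recomputes cleanly — no discrepancies.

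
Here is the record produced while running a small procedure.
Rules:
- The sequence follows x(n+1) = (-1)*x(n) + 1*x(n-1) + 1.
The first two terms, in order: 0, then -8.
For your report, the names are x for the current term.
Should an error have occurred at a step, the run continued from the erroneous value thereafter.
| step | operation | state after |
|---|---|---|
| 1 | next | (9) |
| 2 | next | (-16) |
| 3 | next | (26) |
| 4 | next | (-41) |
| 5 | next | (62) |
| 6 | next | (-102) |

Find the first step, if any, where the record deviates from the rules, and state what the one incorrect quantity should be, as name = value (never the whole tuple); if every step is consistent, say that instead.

step 5, x = 68

Recomputing the run from the initial state:
step 1: x = 9
step 2: x = -16
step 3: x = 26
step 4: x = -41
step 5: x = 68
step 6: x = -108
The first disagreement with the record is at step 5, where the value should be x = 68.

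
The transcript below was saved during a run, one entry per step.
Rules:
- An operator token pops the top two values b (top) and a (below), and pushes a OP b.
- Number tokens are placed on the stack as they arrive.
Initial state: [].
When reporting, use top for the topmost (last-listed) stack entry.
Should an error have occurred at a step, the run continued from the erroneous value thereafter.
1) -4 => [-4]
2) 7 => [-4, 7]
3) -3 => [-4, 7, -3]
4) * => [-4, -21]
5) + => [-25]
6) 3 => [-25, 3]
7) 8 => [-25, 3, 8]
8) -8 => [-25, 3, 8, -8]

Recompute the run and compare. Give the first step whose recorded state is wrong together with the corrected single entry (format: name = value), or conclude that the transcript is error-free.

1. push -4: top = -4 (verified)
2. push 7: top = 7 (same as recorded)
3. push -3: top = -3 (consistent with the transcript)
4. 7 * -3 = -21 (exactly as logged)
5. -4 + -21 = -25 (verified)
6. push 3: top = 3 (agrees with the transcript)
7. push 8: top = 8 (no discrepancy)
8. push -8: top = -8 (same as recorded)
Each recorded entry agrees with the recomputation.

no error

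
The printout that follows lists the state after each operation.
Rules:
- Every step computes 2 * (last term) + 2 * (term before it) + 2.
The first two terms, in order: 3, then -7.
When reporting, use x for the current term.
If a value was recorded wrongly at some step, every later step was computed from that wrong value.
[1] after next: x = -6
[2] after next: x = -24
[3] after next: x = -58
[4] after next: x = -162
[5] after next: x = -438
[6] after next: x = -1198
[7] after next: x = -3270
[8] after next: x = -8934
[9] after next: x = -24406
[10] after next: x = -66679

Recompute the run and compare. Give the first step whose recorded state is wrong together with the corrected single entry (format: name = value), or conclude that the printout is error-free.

step 10, x = -66678

Step 1: x = 2*(-7) + (2)*(3) + (2) = -6 — matches.
Step 2: x = 2*(-6) + (2)*(-7) + (2) = -24 — consistent with the printout.
Step 3: x = 2*(-24) + (2)*(-6) + (2) = -58 — confirmed correct.
Step 4: x = 2*(-58) + (2)*(-24) + (2) = -162 — confirmed correct.
Step 5: x = 2*(-162) + (2)*(-58) + (2) = -438 — matches.
Step 6: x = 2*(-438) + (2)*(-162) + (2) = -1198 — consistent with the printout.
Step 7: x = 2*(-1198) + (2)*(-438) + (2) = -3270 — no discrepancy.
Step 8: x = 2*(-3270) + (2)*(-1198) + (2) = -8934 — matches.
Step 9: x = 2*(-8934) + (2)*(-3270) + (2) = -24406 — confirmed correct.
Step 10: x = 2*(-24406) + (2)*(-8934) + (2) = -66678 — a discrepancy with the printout.
Step 10 is the first one off; corrected, x = -66678.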